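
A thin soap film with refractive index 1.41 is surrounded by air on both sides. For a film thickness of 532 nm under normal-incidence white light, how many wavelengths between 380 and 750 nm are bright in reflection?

2

Top surface (1.0 → 1.41): reflection off a higher-index medium gives a half-wave phase shift.
Ray reflecting at the bottom interface goes from n = 1.41 toward n = 1.0: no phase shift.
The two reflections differ by half a wavelength.
With one net inversion, constructive interference in reflection requires 2 n t = (m + ½) λ.
λ = 2 n t / (m + ½) = 1500 / (m + ½) nm.
m=1: 1000 nm (IR); m=2: 600 nm (visible); m=3: 429 nm (visible); m=4: 333 nm (UV).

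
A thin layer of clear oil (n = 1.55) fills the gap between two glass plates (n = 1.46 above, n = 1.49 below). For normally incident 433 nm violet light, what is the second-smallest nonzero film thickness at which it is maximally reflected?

Top surface (1.46 → 1.55): reflection off a higher-index medium gives a half-wave phase shift.
Ray reflecting at the bottom interface goes from n = 1.55 toward n = 1.49: no phase shift.
Net: one phase inversion between the two reflected rays.
For strong reflection here: 2 n t = (m + ½) λ.
The second-smallest nonzero thickness corresponds to m = 1: t = (m + ½) λ / (2 n) = 1.50 × 433 / (2 × 1.55) = 210 nm.

210 nm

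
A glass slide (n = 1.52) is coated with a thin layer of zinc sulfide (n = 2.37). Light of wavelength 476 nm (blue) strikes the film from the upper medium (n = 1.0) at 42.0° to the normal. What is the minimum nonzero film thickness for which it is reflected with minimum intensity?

105 nm

At the upper boundary (n = 1.0 to n = 2.37) the reflected ray undergoes a half-wave phase shift.
Ray reflecting at the bottom interface goes from n = 2.37 toward n = 1.52: no phase shift.
Net: one phase inversion between the two reflected rays.
So the condition for destructive reflection is 2 n t cos θ_r = m λ.
Snell's law: 1.0 sin 42.0° = 2.37 sin θ_r → sin θ_r = 0.282, cos θ_r = 0.959.
Minimum nonzero at m = 1: t = λ / (2 n cos θ_r) = 476 / (2 × 2.37 × 0.959) = 105 nm.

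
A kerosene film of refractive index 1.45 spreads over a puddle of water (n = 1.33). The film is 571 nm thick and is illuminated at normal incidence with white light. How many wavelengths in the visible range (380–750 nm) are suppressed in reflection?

2

At the upper boundary (n = 1.0 to n = 1.45) the reflected ray undergoes a half-wave phase shift.
Ray reflecting at the bottom interface goes from n = 1.45 toward n = 1.33: no phase shift.
The two reflections differ by half a wavelength.
For weak reflection here: 2 n t = m λ.
λ = 2 n t / m = 1656 / m nm.
m=2: 828 nm (IR); m=3: 552 nm (visible); m=4: 414 nm (visible); m=5: 331 nm (UV).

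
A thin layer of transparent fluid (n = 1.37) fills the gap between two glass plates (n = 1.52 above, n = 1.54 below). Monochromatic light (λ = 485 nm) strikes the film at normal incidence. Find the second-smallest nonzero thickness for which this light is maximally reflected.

Ray reflecting at the top interface goes from n = 1.52 toward n = 1.37: no phase shift.
At the lower boundary (n = 1.37 to n = 1.54) the reflected ray undergoes a half-wave phase shift.
The two reflections differ by half a wavelength.
For bright reflection here: 2 n t = (m + ½) λ.
The second-smallest nonzero thickness corresponds to m = 1: t = (m + ½) λ / (2 n) = 1.50 × 485 / (2 × 1.37) = 266 nm.

266 nm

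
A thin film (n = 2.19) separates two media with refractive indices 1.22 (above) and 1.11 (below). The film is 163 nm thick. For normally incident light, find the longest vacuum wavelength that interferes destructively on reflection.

Ray reflecting at the top interface goes from n = 1.22 toward n = 2.19: a half-wave phase shift.
Bottom surface (2.19 → 1.11): reflection off a lower-index medium gives no phase shift.
Net: one phase inversion between the two reflected rays.
So the condition for destructive reflection is 2 n t = m λ.
λ = 2 n t / m. The longest wavelength is m = 1: λ = 2 × 2.19 × 163 / 1.00 = 714 nm.

714 nm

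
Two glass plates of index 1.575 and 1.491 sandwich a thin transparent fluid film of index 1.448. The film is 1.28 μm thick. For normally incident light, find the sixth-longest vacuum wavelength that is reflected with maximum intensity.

Ray reflecting at the top interface goes from n = 1.575 toward n = 1.448: no phase shift.
At the lower boundary (n = 1.448 to n = 1.491) the reflected ray undergoes a half-wave phase shift.
The two reflections differ by half a wavelength.
With one net inversion, constructive interference in reflection requires 2 n t = (m + ½) λ.
λ = 2 n t / (m + ½). The sixth-longest wavelength is m = 5: λ = 2 × 1.448 × 1280 / 5.50 = 674 nm.

674 nm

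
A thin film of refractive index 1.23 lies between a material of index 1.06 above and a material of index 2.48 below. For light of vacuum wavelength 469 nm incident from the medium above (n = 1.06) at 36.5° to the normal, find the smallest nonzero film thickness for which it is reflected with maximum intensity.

222 nm

Ray reflecting at the top interface goes from n = 1.06 toward n = 1.23: a half-wave phase shift.
At the lower boundary (n = 1.23 to n = 2.48) the reflected ray undergoes a half-wave phase shift.
Net: no relative phase inversion (both shifts match).
For bright reflection here: 2 n t cos θ_r = m λ.
Snell's law: 1.06 sin 36.5° = 1.23 sin θ_r → sin θ_r = 0.513, cos θ_r = 0.859.
Minimum nonzero at m = 1: t = λ / (2 n cos θ_r) = 469 / (2 × 1.23 × 0.859) = 222 nm.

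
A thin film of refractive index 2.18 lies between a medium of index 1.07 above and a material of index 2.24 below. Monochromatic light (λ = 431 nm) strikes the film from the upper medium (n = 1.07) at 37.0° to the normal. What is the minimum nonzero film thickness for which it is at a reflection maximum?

103 nm

Ray reflecting at the top interface goes from n = 1.07 toward n = 2.18: a half-wave phase shift.
Bottom surface (2.18 → 2.24): reflection off a higher-index medium gives a half-wave phase shift.
Net: no relative phase inversion (both shifts match).
With no net inversion, constructive interference in reflection requires 2 n t cos θ_r = m λ.
Snell's law: 1.07 sin 37.0° = 2.18 sin θ_r → sin θ_r = 0.295, cos θ_r = 0.955.
Minimum nonzero at m = 1: t = λ / (2 n cos θ_r) = 431 / (2 × 2.18 × 0.955) = 103 nm.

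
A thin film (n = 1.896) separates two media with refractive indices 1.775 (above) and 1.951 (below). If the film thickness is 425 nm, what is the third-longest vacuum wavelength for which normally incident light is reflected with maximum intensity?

537 nm

Ray reflecting at the top interface goes from n = 1.775 toward n = 1.896: a half-wave phase shift.
At the lower boundary (n = 1.896 to n = 1.951) the reflected ray undergoes a half-wave phase shift.
The two reflections carry the same phase change, so no net offset.
So the condition for constructive reflection is 2 n t = m λ.
λ = 2 n t / m. The third-longest wavelength is m = 3: λ = 2 × 1.896 × 425 / 3.00 = 537 nm.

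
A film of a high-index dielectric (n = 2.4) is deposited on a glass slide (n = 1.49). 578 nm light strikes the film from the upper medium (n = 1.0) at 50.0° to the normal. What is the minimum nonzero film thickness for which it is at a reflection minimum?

Top surface (1.0 → 2.4): reflection off a higher-index medium gives a half-wave phase shift.
Ray reflecting at the bottom interface goes from n = 2.4 toward n = 1.49: no phase shift.
The two reflections differ by half a wavelength.
With one net inversion, destructive interference in reflection requires 2 n t cos θ_r = m λ.
Snell's law: 1.0 sin 50.0° = 2.4 sin θ_r → sin θ_r = 0.319, cos θ_r = 0.948.
Minimum nonzero at m = 1: t = λ / (2 n cos θ_r) = 578 / (2 × 2.4 × 0.948) = 127 nm.

127 nm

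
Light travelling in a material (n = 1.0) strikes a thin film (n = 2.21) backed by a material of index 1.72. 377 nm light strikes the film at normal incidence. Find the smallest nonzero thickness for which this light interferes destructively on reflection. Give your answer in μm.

0.0853 μm

At the upper boundary (n = 1.0 to n = 2.21) the reflected ray undergoes a half-wave phase shift.
Bottom surface (2.21 → 1.72): reflection off a lower-index medium gives no phase shift.
The two reflections differ by half a wavelength.
So the condition for destructive reflection is 2 n t = m λ.
The smallest nonzero thickness corresponds to m = 1: t = m λ / (2 n) = 1.00 × 377 / (2 × 2.21) = 85.3 nm.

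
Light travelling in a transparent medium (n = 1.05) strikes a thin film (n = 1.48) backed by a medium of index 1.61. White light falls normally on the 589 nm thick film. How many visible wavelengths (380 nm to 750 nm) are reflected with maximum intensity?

At the upper boundary (n = 1.05 to n = 1.48) the reflected ray undergoes a half-wave phase shift.
Ray reflecting at the bottom interface goes from n = 1.48 toward n = 1.61: a half-wave phase shift.
The two reflections carry the same phase change, so no net offset.
With no net inversion, constructive interference in reflection requires 2 n t = m λ.
λ = 2 n t / m = 1743 / m nm.
m=2: 872 nm (IR); m=3: 581 nm (visible); m=4: 436 nm (visible); m=5: 349 nm (UV).

2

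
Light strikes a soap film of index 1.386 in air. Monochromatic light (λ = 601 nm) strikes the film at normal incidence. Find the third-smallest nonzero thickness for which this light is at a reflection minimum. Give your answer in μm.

Top surface (1.0 → 1.386): reflection off a higher-index medium gives a half-wave phase shift.
Bottom surface (1.386 → 1.0): reflection off a lower-index medium gives no phase shift.
Net: one phase inversion between the two reflected rays.
For weak reflection here: 2 n t = m λ.
The third-smallest nonzero thickness corresponds to m = 3: t = m λ / (2 n) = 3.00 × 601 / (2 × 1.386) = 650 nm.

0.650 μm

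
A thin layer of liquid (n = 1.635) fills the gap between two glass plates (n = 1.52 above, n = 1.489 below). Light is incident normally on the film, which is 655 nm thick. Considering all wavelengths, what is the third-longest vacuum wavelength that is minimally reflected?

714 nm

Top surface (1.52 → 1.635): reflection off a higher-index medium gives a half-wave phase shift.
Ray reflecting at the bottom interface goes from n = 1.635 toward n = 1.489: no phase shift.
The two reflections differ by half a wavelength.
So the condition for destructive reflection is 2 n t = m λ.
λ = 2 n t / m. The third-longest wavelength is m = 3: λ = 2 × 1.635 × 655 / 3.00 = 714 nm.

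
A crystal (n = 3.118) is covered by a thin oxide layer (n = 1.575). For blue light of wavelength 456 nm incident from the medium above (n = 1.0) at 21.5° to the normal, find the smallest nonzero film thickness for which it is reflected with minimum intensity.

74.4 nm

Ray reflecting at the top interface goes from n = 1.0 toward n = 1.575: a half-wave phase shift.
At the lower boundary (n = 1.575 to n = 3.118) the reflected ray undergoes a half-wave phase shift.
The two reflections carry the same phase change, so no net offset.
So the condition for destructive reflection is 2 n t cos θ_r = (m + ½) λ.
Snell's law: 1.0 sin 21.5° = 1.575 sin θ_r → sin θ_r = 0.233, cos θ_r = 0.973.
Minimum at m = 0: t = λ / (4 n cos θ_r) = 456 / (4 × 1.575 × 0.973) = 74.4 nm.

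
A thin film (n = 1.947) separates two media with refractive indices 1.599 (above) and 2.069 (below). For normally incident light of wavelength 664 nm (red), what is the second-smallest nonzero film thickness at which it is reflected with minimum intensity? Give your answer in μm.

At the upper boundary (n = 1.599 to n = 1.947) the reflected ray undergoes a half-wave phase shift.
At the lower boundary (n = 1.947 to n = 2.069) the reflected ray undergoes a half-wave phase shift.
Zero or two π shifts → no net half-wave offset.
For weak reflection here: 2 n t = (m + ½) λ.
The second-smallest nonzero thickness corresponds to m = 1: t = (m + ½) λ / (2 n) = 1.50 × 664 / (2 × 1.947) = 256 nm.

0.256 μm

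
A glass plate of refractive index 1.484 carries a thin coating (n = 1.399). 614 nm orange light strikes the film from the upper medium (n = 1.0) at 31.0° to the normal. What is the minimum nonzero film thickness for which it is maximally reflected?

236 nm

At the upper boundary (n = 1.0 to n = 1.399) the reflected ray undergoes a half-wave phase shift.
Bottom surface (1.399 → 1.484): reflection off a higher-index medium gives a half-wave phase shift.
Net: no relative phase inversion (both shifts match).
For bright reflection here: 2 n t cos θ_r = m λ.
Snell's law: 1.0 sin 31.0° = 1.399 sin θ_r → sin θ_r = 0.368, cos θ_r = 0.930.
Minimum nonzero at m = 1: t = λ / (2 n cos θ_r) = 614 / (2 × 1.399 × 0.930) = 236 nm.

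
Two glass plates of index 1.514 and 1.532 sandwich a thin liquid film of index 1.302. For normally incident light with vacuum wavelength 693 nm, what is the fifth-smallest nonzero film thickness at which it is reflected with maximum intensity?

At the upper boundary (n = 1.514 to n = 1.302) the reflected ray undergoes no phase shift.
At the lower boundary (n = 1.302 to n = 1.532) the reflected ray undergoes a half-wave phase shift.
Net: one phase inversion between the two reflected rays.
So the condition for constructive reflection is 2 n t = (m + ½) λ.
The fifth-smallest nonzero thickness corresponds to m = 4: t = (m + ½) λ / (2 n) = 4.50 × 693 / (2 × 1.302) = 1198 nm.

1198 nm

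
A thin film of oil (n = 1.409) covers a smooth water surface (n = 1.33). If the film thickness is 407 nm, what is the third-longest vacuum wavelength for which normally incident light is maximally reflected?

459 nm

At the upper boundary (n = 1.0 to n = 1.409) the reflected ray undergoes a half-wave phase shift.
Bottom surface (1.409 → 1.33): reflection off a lower-index medium gives no phase shift.
Net: one phase inversion between the two reflected rays.
For bright reflection here: 2 n t = (m + ½) λ.
λ = 2 n t / (m + ½). The third-longest wavelength is m = 2: λ = 2 × 1.409 × 407 / 2.50 = 459 nm.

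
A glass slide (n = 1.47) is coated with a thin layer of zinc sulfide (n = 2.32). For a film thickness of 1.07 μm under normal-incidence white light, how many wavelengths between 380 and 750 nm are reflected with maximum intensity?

6

Ray reflecting at the top interface goes from n = 1.0 toward n = 2.32: a half-wave phase shift.
Ray reflecting at the bottom interface goes from n = 2.32 toward n = 1.47: no phase shift.
The two reflections differ by half a wavelength.
For maximum reflection here: 2 n t = (m + ½) λ.
λ = 2 n t / (m + ½) = 4965 / (m + ½) nm.
m=6: 764 nm (IR); m=7: 662 nm (visible); m=8: 584 nm (visible); m=9: 523 nm (visible); m=10: 473 nm (visible); m=11: 432 nm (visible); m=12: 397 nm (visible); m=13: 368 nm (UV).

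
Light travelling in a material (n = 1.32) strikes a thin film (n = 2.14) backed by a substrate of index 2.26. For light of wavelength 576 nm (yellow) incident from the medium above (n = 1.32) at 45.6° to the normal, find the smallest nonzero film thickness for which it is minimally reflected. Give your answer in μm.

Ray reflecting at the top interface goes from n = 1.32 toward n = 2.14: a half-wave phase shift.
Bottom surface (2.14 → 2.26): reflection off a higher-index medium gives a half-wave phase shift.
The two reflections carry the same phase change, so no net offset.
So the condition for destructive reflection is 2 n t cos θ_r = (m + ½) λ.
Snell's law: 1.32 sin 45.6° = 2.14 sin θ_r → sin θ_r = 0.441, cos θ_r = 0.898.
Minimum at m = 0: t = λ / (4 n cos θ_r) = 576 / (4 × 2.14 × 0.898) = 75.0 nm.

0.0750 μm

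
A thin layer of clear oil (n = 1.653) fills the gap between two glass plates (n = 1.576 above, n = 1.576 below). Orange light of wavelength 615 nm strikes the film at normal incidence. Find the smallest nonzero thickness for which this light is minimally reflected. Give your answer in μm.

Ray reflecting at the top interface goes from n = 1.576 toward n = 1.653: a half-wave phase shift.
At the lower boundary (n = 1.653 to n = 1.576) the reflected ray undergoes no phase shift.
Net: one phase inversion between the two reflected rays.
With one net inversion, destructive interference in reflection requires 2 n t = m λ.
The smallest nonzero thickness corresponds to m = 1: t = m λ / (2 n) = 1.00 × 615 / (2 × 1.653) = 186 nm.

0.186 μm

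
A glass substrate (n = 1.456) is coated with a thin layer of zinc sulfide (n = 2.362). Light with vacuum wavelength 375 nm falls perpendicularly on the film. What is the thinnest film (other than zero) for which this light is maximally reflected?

39.7 nm

Top surface (1.0 → 2.362): reflection off a higher-index medium gives a half-wave phase shift.
Ray reflecting at the bottom interface goes from n = 2.362 toward n = 1.456: no phase shift.
The two reflections differ by half a wavelength.
So the condition for constructive reflection is 2 n t = (m + ½) λ.
Minimum at m = 0: t = λ / (4 n) = 375 / (4 × 2.362) = 39.7 nm.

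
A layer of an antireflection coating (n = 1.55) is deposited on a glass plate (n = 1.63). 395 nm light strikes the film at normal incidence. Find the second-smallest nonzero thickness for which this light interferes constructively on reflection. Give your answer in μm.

0.255 μm

Ray reflecting at the top interface goes from n = 1.0 toward n = 1.55: a half-wave phase shift.
At the lower boundary (n = 1.55 to n = 1.63) the reflected ray undergoes a half-wave phase shift.
Zero or two π shifts → no net half-wave offset.
With no net inversion, constructive interference in reflection requires 2 n t = m λ.
The second-smallest nonzero thickness corresponds to m = 2: t = m λ / (2 n) = 2.00 × 395 / (2 × 1.55) = 255 nm.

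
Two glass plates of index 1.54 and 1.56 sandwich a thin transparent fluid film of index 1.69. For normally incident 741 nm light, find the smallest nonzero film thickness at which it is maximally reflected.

At the upper boundary (n = 1.54 to n = 1.69) the reflected ray undergoes a half-wave phase shift.
Bottom surface (1.69 → 1.56): reflection off a lower-index medium gives no phase shift.
Net: one phase inversion between the two reflected rays.
With one net inversion, constructive interference in reflection requires 2 n t = (m + ½) λ.
Minimum at m = 0: t = λ / (4 n) = 741 / (4 × 1.69) = 110 nm.

110 nm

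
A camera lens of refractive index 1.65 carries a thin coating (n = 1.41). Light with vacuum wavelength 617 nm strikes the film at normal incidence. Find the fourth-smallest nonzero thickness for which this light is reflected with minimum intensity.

766 nm

Top surface (1.0 → 1.41): reflection off a higher-index medium gives a half-wave phase shift.
At the lower boundary (n = 1.41 to n = 1.65) the reflected ray undergoes a half-wave phase shift.
The two reflections carry the same phase change, so no net offset.
With no net inversion, destructive interference in reflection requires 2 n t = (m + ½) λ.
The fourth-smallest nonzero thickness corresponds to m = 3: t = (m + ½) λ / (2 n) = 3.50 × 617 / (2 × 1.41) = 766 nm.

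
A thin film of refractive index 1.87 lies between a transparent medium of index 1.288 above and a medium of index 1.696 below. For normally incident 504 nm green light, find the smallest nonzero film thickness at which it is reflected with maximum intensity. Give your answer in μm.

0.0674 μm

At the upper boundary (n = 1.288 to n = 1.87) the reflected ray undergoes a half-wave phase shift.
At the lower boundary (n = 1.87 to n = 1.696) the reflected ray undergoes no phase shift.
The two reflections differ by half a wavelength.
For maximum reflection here: 2 n t = (m + ½) λ.
Minimum at m = 0: t = λ / (4 n) = 504 / (4 × 1.87) = 67.4 nm.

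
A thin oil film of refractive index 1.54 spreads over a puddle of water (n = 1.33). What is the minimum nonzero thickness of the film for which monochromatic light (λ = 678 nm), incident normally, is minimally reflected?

220 nm

Top surface (1.0 → 1.54): reflection off a higher-index medium gives a half-wave phase shift.
Ray reflecting at the bottom interface goes from n = 1.54 toward n = 1.33: no phase shift.
Net: one phase inversion between the two reflected rays.
With one net inversion, destructive interference in reflection requires 2 n t = m λ.
Minimum nonzero at m = 1: t = λ / (2 n) = 678 / (2 × 1.54) = 220 nm.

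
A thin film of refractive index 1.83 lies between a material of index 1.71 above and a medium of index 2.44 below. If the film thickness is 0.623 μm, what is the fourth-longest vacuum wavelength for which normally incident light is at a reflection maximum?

Top surface (1.71 → 1.83): reflection off a higher-index medium gives a half-wave phase shift.
Bottom surface (1.83 → 2.44): reflection off a higher-index medium gives a half-wave phase shift.
Net: no relative phase inversion (both shifts match).
For maximum reflection here: 2 n t = m λ.
λ = 2 n t / m. The fourth-longest wavelength is m = 4: λ = 2 × 1.83 × 623 / 4.00 = 570 nm.

570 nm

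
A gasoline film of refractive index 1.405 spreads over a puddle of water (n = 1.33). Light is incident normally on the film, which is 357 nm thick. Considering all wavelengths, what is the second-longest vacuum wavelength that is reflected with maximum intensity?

669 nm

Top surface (1.0 → 1.405): reflection off a higher-index medium gives a half-wave phase shift.
Ray reflecting at the bottom interface goes from n = 1.405 toward n = 1.33: no phase shift.
Net: one phase inversion between the two reflected rays.
With one net inversion, constructive interference in reflection requires 2 n t = (m + ½) λ.
λ = 2 n t / (m + ½). The second-longest wavelength is m = 1: λ = 2 × 1.405 × 357 / 1.50 = 669 nm.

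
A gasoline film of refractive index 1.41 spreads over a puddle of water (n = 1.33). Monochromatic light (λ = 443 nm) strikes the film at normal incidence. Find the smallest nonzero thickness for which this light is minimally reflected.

157 nm

Ray reflecting at the top interface goes from n = 1.0 toward n = 1.41: a half-wave phase shift.
At the lower boundary (n = 1.41 to n = 1.33) the reflected ray undergoes no phase shift.
Net: one phase inversion between the two reflected rays.
For minimum reflection here: 2 n t = m λ.
The smallest nonzero thickness corresponds to m = 1: t = m λ / (2 n) = 1.00 × 443 / (2 × 1.41) = 157 nm.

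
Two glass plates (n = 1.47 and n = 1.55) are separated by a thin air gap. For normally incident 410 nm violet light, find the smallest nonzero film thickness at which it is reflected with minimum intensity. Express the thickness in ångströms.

At the upper boundary (n = 1.47 to n = 1.0) the reflected ray undergoes no phase shift.
Ray reflecting at the bottom interface goes from n = 1.0 toward n = 1.55: a half-wave phase shift.
Net: one phase inversion between the two reflected rays.
For dark reflection here: 2 n t = m λ.
Minimum nonzero at m = 1: t = λ / (2 n) = 410 / (2 × 1.0) = 205 nm.

2050 Å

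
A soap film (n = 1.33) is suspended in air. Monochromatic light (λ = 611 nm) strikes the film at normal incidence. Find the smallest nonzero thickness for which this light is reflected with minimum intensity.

230 nm

Ray reflecting at the top interface goes from n = 1.0 toward n = 1.33: a half-wave phase shift.
At the lower boundary (n = 1.33 to n = 1.0) the reflected ray undergoes no phase shift.
Net: one phase inversion between the two reflected rays.
With one net inversion, destructive interference in reflection requires 2 n t = m λ.
The smallest nonzero thickness corresponds to m = 1: t = m λ / (2 n) = 1.00 × 611 / (2 × 1.33) = 230 nm.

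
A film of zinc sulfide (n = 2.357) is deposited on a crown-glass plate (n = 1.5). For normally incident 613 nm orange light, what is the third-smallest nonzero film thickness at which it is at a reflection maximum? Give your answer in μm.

At the upper boundary (n = 1.0 to n = 2.357) the reflected ray undergoes a half-wave phase shift.
Bottom surface (2.357 → 1.5): reflection off a lower-index medium gives no phase shift.
The two reflections differ by half a wavelength.
So the condition for constructive reflection is 2 n t = (m + ½) λ.
The third-smallest nonzero thickness corresponds to m = 2: t = (m + ½) λ / (2 n) = 2.50 × 613 / (2 × 2.357) = 325 nm.

0.325 μm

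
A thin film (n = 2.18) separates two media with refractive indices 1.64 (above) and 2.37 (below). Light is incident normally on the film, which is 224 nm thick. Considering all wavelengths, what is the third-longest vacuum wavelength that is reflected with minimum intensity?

391 nm

Ray reflecting at the top interface goes from n = 1.64 toward n = 2.18: a half-wave phase shift.
Bottom surface (2.18 → 2.37): reflection off a higher-index medium gives a half-wave phase shift.
Net: no relative phase inversion (both shifts match).
With no net inversion, destructive interference in reflection requires 2 n t = (m + ½) λ.
λ = 2 n t / (m + ½). The third-longest wavelength is m = 2: λ = 2 × 2.18 × 224 / 2.50 = 391 nm.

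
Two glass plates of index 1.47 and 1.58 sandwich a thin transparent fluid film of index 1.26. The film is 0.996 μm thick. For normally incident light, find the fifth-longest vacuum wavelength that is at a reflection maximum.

558 nm

Ray reflecting at the top interface goes from n = 1.47 toward n = 1.26: no phase shift.
Bottom surface (1.26 → 1.58): reflection off a higher-index medium gives a half-wave phase shift.
Net: one phase inversion between the two reflected rays.
For bright reflection here: 2 n t = (m + ½) λ.
λ = 2 n t / (m + ½). The fifth-longest wavelength is m = 4: λ = 2 × 1.26 × 996 / 4.50 = 558 nm.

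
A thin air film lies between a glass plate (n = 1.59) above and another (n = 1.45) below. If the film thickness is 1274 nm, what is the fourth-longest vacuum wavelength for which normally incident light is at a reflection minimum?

637 nm

Ray reflecting at the top interface goes from n = 1.59 toward n = 1.0: no phase shift.
At the lower boundary (n = 1.0 to n = 1.45) the reflected ray undergoes a half-wave phase shift.
Net: one phase inversion between the two reflected rays.
For minimum reflection here: 2 n t = m λ.
λ = 2 n t / m. The fourth-longest wavelength is m = 4: λ = 2 × 1.0 × 1274 / 4.00 = 637 nm.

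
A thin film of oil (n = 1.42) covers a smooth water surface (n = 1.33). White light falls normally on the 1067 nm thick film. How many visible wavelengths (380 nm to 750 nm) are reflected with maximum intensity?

Top surface (1.0 → 1.42): reflection off a higher-index medium gives a half-wave phase shift.
Bottom surface (1.42 → 1.33): reflection off a lower-index medium gives no phase shift.
Exactly one π shift → a net half-wave offset.
So the condition for constructive reflection is 2 n t = (m + ½) λ.
λ = 2 n t / (m + ½) = 3030 / (m + ½) nm.
m=3: 866 nm (IR); m=4: 673 nm (visible); m=5: 551 nm (visible); m=6: 466 nm (visible); m=7: 404 nm (visible); m=8: 357 nm (UV).

4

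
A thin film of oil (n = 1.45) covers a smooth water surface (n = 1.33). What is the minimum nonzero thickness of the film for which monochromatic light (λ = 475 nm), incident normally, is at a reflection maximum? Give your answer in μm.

0.0819 μm

Top surface (1.0 → 1.45): reflection off a higher-index medium gives a half-wave phase shift.
At the lower boundary (n = 1.45 to n = 1.33) the reflected ray undergoes no phase shift.
Net: one phase inversion between the two reflected rays.
With one net inversion, constructive interference in reflection requires 2 n t = (m + ½) λ.
Minimum at m = 0: t = λ / (4 n) = 475 / (4 × 1.45) = 81.9 nm.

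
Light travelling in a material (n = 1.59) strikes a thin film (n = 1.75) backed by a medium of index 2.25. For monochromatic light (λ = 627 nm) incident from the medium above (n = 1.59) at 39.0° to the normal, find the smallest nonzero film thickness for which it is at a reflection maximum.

Top surface (1.59 → 1.75): reflection off a higher-index medium gives a half-wave phase shift.
At the lower boundary (n = 1.75 to n = 2.25) the reflected ray undergoes a half-wave phase shift.
Zero or two π shifts → no net half-wave offset.
For strong reflection here: 2 n t cos θ_r = m λ.
Snell's law: 1.59 sin 39.0° = 1.75 sin θ_r → sin θ_r = 0.572, cos θ_r = 0.820.
Minimum nonzero at m = 1: t = λ / (2 n cos θ_r) = 627 / (2 × 1.75 × 0.820) = 218 nm.

218 nm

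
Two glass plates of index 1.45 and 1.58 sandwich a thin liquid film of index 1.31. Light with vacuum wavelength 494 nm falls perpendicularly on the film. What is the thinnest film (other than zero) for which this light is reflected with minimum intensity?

189 nm

Ray reflecting at the top interface goes from n = 1.45 toward n = 1.31: no phase shift.
Ray reflecting at the bottom interface goes from n = 1.31 toward n = 1.58: a half-wave phase shift.
Net: one phase inversion between the two reflected rays.
With one net inversion, destructive interference in reflection requires 2 n t = m λ.
Minimum nonzero at m = 1: t = λ / (2 n) = 494 / (2 × 1.31) = 189 nm.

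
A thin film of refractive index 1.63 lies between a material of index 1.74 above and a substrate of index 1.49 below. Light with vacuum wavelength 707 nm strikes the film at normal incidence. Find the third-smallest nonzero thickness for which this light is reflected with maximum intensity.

651 nm

Ray reflecting at the top interface goes from n = 1.74 toward n = 1.63: no phase shift.
Bottom surface (1.63 → 1.49): reflection off a lower-index medium gives no phase shift.
The two reflections carry the same phase change, so no net offset.
So the condition for constructive reflection is 2 n t = m λ.
The third-smallest nonzero thickness corresponds to m = 3: t = m λ / (2 n) = 3.00 × 707 / (2 × 1.63) = 651 nm.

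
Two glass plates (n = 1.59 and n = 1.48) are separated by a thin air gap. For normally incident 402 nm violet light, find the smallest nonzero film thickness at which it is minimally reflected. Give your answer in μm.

At the upper boundary (n = 1.59 to n = 1.0) the reflected ray undergoes no phase shift.
At the lower boundary (n = 1.0 to n = 1.48) the reflected ray undergoes a half-wave phase shift.
Net: one phase inversion between the two reflected rays.
So the condition for destructive reflection is 2 n t = m λ.
Minimum nonzero at m = 1: t = λ / (2 n) = 402 / (2 × 1.0) = 201 nm.

0.201 μm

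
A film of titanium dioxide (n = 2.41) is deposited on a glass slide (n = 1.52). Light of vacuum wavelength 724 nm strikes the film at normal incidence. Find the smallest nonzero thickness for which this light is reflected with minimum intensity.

Top surface (1.0 → 2.41): reflection off a higher-index medium gives a half-wave phase shift.
Bottom surface (2.41 → 1.52): reflection off a lower-index medium gives no phase shift.
Exactly one π shift → a net half-wave offset.
For minimum reflection here: 2 n t = m λ.
The smallest nonzero thickness corresponds to m = 1: t = m λ / (2 n) = 1.00 × 724 / (2 × 2.41) = 150 nm.

150 nm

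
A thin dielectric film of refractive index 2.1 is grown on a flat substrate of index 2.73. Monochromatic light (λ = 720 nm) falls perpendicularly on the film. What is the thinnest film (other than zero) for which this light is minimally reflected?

Top surface (1.0 → 2.1): reflection off a higher-index medium gives a half-wave phase shift.
At the lower boundary (n = 2.1 to n = 2.73) the reflected ray undergoes a half-wave phase shift.
Net: no relative phase inversion (both shifts match).
So the condition for destructive reflection is 2 n t = (m + ½) λ.
Minimum at m = 0: t = λ / (4 n) = 720 / (4 × 2.1) = 85.7 nm.

85.7 nm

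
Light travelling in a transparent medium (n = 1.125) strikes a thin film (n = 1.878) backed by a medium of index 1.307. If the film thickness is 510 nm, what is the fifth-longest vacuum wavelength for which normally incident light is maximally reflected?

At the upper boundary (n = 1.125 to n = 1.878) the reflected ray undergoes a half-wave phase shift.
Bottom surface (1.878 → 1.307): reflection off a lower-index medium gives no phase shift.
The two reflections differ by half a wavelength.
With one net inversion, constructive interference in reflection requires 2 n t = (m + ½) λ.
λ = 2 n t / (m + ½). The fifth-longest wavelength is m = 4: λ = 2 × 1.878 × 510 / 4.50 = 426 nm.

426 nm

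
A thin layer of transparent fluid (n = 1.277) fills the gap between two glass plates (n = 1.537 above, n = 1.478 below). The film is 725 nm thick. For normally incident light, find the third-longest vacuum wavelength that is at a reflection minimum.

Top surface (1.537 → 1.277): reflection off a lower-index medium gives no phase shift.
At the lower boundary (n = 1.277 to n = 1.478) the reflected ray undergoes a half-wave phase shift.
Exactly one π shift → a net half-wave offset.
So the condition for destructive reflection is 2 n t = m λ.
λ = 2 n t / m. The third-longest wavelength is m = 3: λ = 2 × 1.277 × 725 / 3.00 = 617 nm.

617 nm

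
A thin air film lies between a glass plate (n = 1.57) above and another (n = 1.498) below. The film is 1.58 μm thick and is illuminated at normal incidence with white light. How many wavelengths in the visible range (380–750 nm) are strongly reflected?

Ray reflecting at the top interface goes from n = 1.57 toward n = 1.0: no phase shift.
Bottom surface (1.0 → 1.498): reflection off a higher-index medium gives a half-wave phase shift.
Exactly one π shift → a net half-wave offset.
For maximum reflection here: 2 n t = (m + ½) λ.
λ = 2 n t / (m + ½) = 3160 / (m + ½) nm.
m=3: 903 nm (IR); m=4: 702 nm (visible); m=5: 575 nm (visible); m=6: 486 nm (visible); m=7: 421 nm (visible); m=8: 372 nm (UV).

4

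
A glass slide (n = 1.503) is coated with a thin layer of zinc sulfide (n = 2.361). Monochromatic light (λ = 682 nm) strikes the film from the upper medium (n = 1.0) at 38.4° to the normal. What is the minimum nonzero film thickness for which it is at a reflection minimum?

150 nm

Top surface (1.0 → 2.361): reflection off a higher-index medium gives a half-wave phase shift.
Ray reflecting at the bottom interface goes from n = 2.361 toward n = 1.503: no phase shift.
Exactly one π shift → a net half-wave offset.
For weak reflection here: 2 n t cos θ_r = m λ.
Snell's law: 1.0 sin 38.4° = 2.361 sin θ_r → sin θ_r = 0.263, cos θ_r = 0.965.
Minimum nonzero at m = 1: t = λ / (2 n cos θ_r) = 682 / (2 × 2.361 × 0.965) = 150 nm.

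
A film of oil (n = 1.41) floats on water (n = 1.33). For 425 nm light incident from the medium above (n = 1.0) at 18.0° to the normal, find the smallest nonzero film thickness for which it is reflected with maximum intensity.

77.2 nm

At the upper boundary (n = 1.0 to n = 1.41) the reflected ray undergoes a half-wave phase shift.
Bottom surface (1.41 → 1.33): reflection off a lower-index medium gives no phase shift.
Exactly one π shift → a net half-wave offset.
So the condition for constructive reflection is 2 n t cos θ_r = (m + ½) λ.
Snell's law: 1.0 sin 18.0° = 1.41 sin θ_r → sin θ_r = 0.219, cos θ_r = 0.976.
Minimum at m = 0: t = λ / (4 n cos θ_r) = 425 / (4 × 1.41 × 0.976) = 77.2 nm.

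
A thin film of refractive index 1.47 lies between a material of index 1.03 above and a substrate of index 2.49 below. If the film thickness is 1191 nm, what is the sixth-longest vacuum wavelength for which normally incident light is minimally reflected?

Top surface (1.03 → 1.47): reflection off a higher-index medium gives a half-wave phase shift.
Ray reflecting at the bottom interface goes from n = 1.47 toward n = 2.49: a half-wave phase shift.
The two reflections carry the same phase change, so no net offset.
So the condition for destructive reflection is 2 n t = (m + ½) λ.
λ = 2 n t / (m + ½). The sixth-longest wavelength is m = 5: λ = 2 × 1.47 × 1191 / 5.50 = 637 nm.

637 nm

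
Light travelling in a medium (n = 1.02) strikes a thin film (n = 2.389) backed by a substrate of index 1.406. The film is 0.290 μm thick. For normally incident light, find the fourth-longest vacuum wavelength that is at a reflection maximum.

Top surface (1.02 → 2.389): reflection off a higher-index medium gives a half-wave phase shift.
Bottom surface (2.389 → 1.406): reflection off a lower-index medium gives no phase shift.
Exactly one π shift → a net half-wave offset.
For maximum reflection here: 2 n t = (m + ½) λ.
λ = 2 n t / (m + ½). The fourth-longest wavelength is m = 3: λ = 2 × 2.389 × 290 / 3.50 = 396 nm.

396 nm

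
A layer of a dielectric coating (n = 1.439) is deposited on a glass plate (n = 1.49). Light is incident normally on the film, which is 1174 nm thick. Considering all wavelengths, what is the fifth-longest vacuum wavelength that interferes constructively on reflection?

At the upper boundary (n = 1.0 to n = 1.439) the reflected ray undergoes a half-wave phase shift.
Ray reflecting at the bottom interface goes from n = 1.439 toward n = 1.49: a half-wave phase shift.
The two reflections carry the same phase change, so no net offset.
With no net inversion, constructive interference in reflection requires 2 n t = m λ.
λ = 2 n t / m. The fifth-longest wavelength is m = 5: λ = 2 × 1.439 × 1174 / 5.00 = 676 nm.

676 nm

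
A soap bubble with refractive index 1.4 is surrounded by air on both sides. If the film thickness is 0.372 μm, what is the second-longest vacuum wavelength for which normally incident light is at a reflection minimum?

521 nm

At the upper boundary (n = 1.0 to n = 1.4) the reflected ray undergoes a half-wave phase shift.
Ray reflecting at the bottom interface goes from n = 1.4 toward n = 1.0: no phase shift.
The two reflections differ by half a wavelength.
For minimum reflection here: 2 n t = m λ.
λ = 2 n t / m. The second-longest wavelength is m = 2: λ = 2 × 1.4 × 372 / 2.00 = 521 nm.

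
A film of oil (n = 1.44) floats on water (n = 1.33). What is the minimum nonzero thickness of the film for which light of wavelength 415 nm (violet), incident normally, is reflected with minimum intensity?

Top surface (1.0 → 1.44): reflection off a higher-index medium gives a half-wave phase shift.
At the lower boundary (n = 1.44 to n = 1.33) the reflected ray undergoes no phase shift.
The two reflections differ by half a wavelength.
With one net inversion, destructive interference in reflection requires 2 n t = m λ.
Minimum nonzero at m = 1: t = λ / (2 n) = 415 / (2 × 1.44) = 144 nm.

144 nm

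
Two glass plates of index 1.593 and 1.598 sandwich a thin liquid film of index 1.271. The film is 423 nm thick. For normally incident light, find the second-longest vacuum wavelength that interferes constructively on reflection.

At the upper boundary (n = 1.593 to n = 1.271) the reflected ray undergoes no phase shift.
Bottom surface (1.271 → 1.598): reflection off a higher-index medium gives a half-wave phase shift.
The two reflections differ by half a wavelength.
With one net inversion, constructive interference in reflection requires 2 n t = (m + ½) λ.
λ = 2 n t / (m + ½). The second-longest wavelength is m = 1: λ = 2 × 1.271 × 423 / 1.50 = 717 nm.

717 nm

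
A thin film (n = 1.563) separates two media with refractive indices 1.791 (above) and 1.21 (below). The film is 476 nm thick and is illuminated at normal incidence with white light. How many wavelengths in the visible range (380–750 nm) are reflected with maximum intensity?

2

Top surface (1.791 → 1.563): reflection off a lower-index medium gives no phase shift.
Ray reflecting at the bottom interface goes from n = 1.563 toward n = 1.21: no phase shift.
The two reflections carry the same phase change, so no net offset.
With no net inversion, constructive interference in reflection requires 2 n t = m λ.
λ = 2 n t / m = 1488 / m nm.
m=1: 1488 nm (IR); m=2: 744 nm (visible); m=3: 496 nm (visible); m=4: 372 nm (UV).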